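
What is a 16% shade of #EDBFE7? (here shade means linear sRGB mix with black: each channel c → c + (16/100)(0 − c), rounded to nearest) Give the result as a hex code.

#EDBFE7 is rgb(237, 191, 231).
A 16% shade moves each channel 16% toward 0:
  R: 237 + 0.16×(0−237) = 237 − 37.92 = 199.08 → 199
  G: 191 − 30.56 = 160.44 → 160
  B: 231 + 0.16×(0−231) = 231 − 36.96 = 194.04 → 194
rgb(199, 160, 194) = #C7A0C2.

#C7A0C2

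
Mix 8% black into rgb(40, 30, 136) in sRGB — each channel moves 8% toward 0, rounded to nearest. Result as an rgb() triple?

rgb(37, 28, 125)

Lerp each channel 8% toward 0:
  R: 40 + 0.08×(0−40) = 40 − 3.2 = 36.8 → 37
  G: 30 − 2.4 = 27.6 → 28
  B: 136 + 0.08×(0−136) = 136 − 10.88 = 125.12 → 125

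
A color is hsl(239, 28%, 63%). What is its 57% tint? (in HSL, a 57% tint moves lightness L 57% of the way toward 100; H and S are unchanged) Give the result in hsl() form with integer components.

hsl(239, 28%, 84%)

L moves 57% from 63 toward 100: 63 + 21.09 = 84.09 → 84.
H and S are unchanged.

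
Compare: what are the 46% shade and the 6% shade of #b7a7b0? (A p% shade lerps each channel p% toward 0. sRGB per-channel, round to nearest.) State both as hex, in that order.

#b7a7b0 is rgb(183, 167, 176).
46% shade:
  R: 183 − 84.18 = 98.82 → 99
  G: 167 + 0.46×(0−167) = 167 − 76.82 = 90.18 → 90
  B: 176 + 0.46×(0−176) = 176 − 80.96 = 95.04 → 95
  → #635a5f
6% shade:
  R: 183 − 10.98 = 172.02 → 172
  G: 167 − 10.02 = 156.98 → 157
  B: 176 + 0.06×(0−176) = 176 − 10.56 = 165.44 → 165
  → #ac9da5

#635a5f, #ac9da5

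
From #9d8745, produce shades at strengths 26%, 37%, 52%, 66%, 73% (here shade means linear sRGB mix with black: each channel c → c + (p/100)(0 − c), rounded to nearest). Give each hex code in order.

#746433, #63552b, #4b4121, #352e17, #2a2413

#9d8745 is rgb(157, 135, 69).
26%: (157 − 40.82 = 116.18→116, 135 − 35.1 = 99.9→100, 69 − 17.94 = 51.06→51) → #746433
37%: (157 − 58.09 = 98.91→99, 135 − 49.95 = 85.05→85, 69 − 25.53 = 43.47→43) → #63552b
52%: (157 − 81.64 = 75.36→75, 135 − 70.2 = 64.8→65, 69 − 35.88 = 33.12→33) → #4b4121
66%: (157 − 103.62 = 53.38→53, 135 − 89.1 = 45.9→46, 69 − 45.54 = 23.46→23) → #352e17
73%: (157 − 114.61 = 42.39→42, 135 − 98.55 = 36.45→36, 69 − 50.37 = 18.63→19) → #2a2413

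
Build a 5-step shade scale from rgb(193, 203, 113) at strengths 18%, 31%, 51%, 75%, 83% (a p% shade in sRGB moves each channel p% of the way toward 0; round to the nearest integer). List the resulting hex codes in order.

18%: (193 − 34.74 = 158.26→158, 203 − 36.54 = 166.46→166, 113 − 20.34 = 92.66→93) → #9EA65D
31%: (193 − 59.83 = 133.17→133, 203 − 62.93 = 140.07→140, 113 − 35.03 = 77.97→78) → #858C4E
51%: (193 − 98.43 = 94.57→95, 203 − 103.53 = 99.47→99, 113 − 57.63 = 55.37→55) → #5F6337
75%: (193 − 144.75 = 48.25→48, 203 − 152.25 = 50.75→51, 113 − 84.75 = 28.25→28) → #30331C
83%: (193 − 160.19 = 32.81→33, 203 − 168.49 = 34.51→35, 113 − 93.79 = 19.21→19) → #212313

#9EA65D, #858C4E, #5F6337, #30331C, #212313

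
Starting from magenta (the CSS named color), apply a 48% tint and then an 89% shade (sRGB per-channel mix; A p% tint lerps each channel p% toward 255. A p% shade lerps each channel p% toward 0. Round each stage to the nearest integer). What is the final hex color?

CSS magenta is rgb(255, 0, 255).
Per channel, c → c + 0.48(255 − c):
  R: 255 + 0.48×(255−255) = 255 + 0 = 255 → 255
  G: 0 + 122.4 = 122.4 → 122
  B: 255 + 0 = 255 → 255
After the tint: rgb(255, 122, 255) = #FF7AFF.
Lerp each channel 89% toward 0:
  R: 255 + 0.89×(0−255) = 255 − 226.95 = 28.05 → 28
  G: 122 − 108.58 = 13.42 → 13
  B: 255 − 226.95 = 28.05 → 28
rgb(28, 13, 28) = #1C0D1C.

#1C0D1C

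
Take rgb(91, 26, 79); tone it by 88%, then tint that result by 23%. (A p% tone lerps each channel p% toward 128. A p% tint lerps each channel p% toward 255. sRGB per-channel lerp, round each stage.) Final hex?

#9a9499

Per channel, c → c + 0.88(128 − c):
  R: 91 + 32.56 = 123.56 → 124
  G: 26 + 89.76 = 115.76 → 116
  B: 79 + 0.88×(128−79) = 79 + 43.12 = 122.12 → 122
After the tone: rgb(124, 116, 122) = #7c747a.
A 23% tint moves each channel 23% toward 255:
  R: 124 + 30.13 = 154.13 → 154
  G: 116 + 0.23×(255−116) = 116 + 31.97 = 147.97 → 148
  B: 122 + 30.59 = 152.59 → 153
rgb(154, 148, 153) = #9a9499.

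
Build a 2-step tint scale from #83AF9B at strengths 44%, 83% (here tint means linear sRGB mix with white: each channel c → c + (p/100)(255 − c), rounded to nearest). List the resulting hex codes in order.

#83AF9B is rgb(131, 175, 155).
44%: (131 + 54.56 = 185.56→186, 175 + 35.2 = 210.2→210, 155 + 44 = 199→199) → #BAD2C7
83%: (131 + 102.92 = 233.92→234, 175 + 66.4 = 241.4→241, 155 + 83 = 238→238) → #EAF1EE

#BAD2C7, #EAF1EE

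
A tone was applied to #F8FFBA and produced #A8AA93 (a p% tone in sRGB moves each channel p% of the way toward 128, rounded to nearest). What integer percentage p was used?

67%

#F8FFBA is rgb(248, 255, 186); #A8AA93 is rgb(168, 170, 147).
On the G channel (widest range): 170 ≈ 255 + (p/100)(128 − 255), so p ≈ 100×(170 − 255)/(128 − 255) = -8500/-127 = 66.93.
p = 67 reproduces all three channels after rounding.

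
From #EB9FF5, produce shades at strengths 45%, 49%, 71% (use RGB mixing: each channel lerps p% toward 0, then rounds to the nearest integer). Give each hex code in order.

#815787, #78517D, #442E47

#EB9FF5 is rgb(235, 159, 245).
45%: (235 − 105.75 = 129.25→129, 159 − 71.55 = 87.45→87, 245 − 110.25 = 134.75→135) → #815787
49%: (235 − 115.15 = 119.85→120, 159 − 77.91 = 81.09→81, 245 − 120.05 = 124.95→125) → #78517D
71%: (235 − 166.85 = 68.15→68, 159 − 112.89 = 46.11→46, 245 − 173.95 = 71.05→71) → #442E47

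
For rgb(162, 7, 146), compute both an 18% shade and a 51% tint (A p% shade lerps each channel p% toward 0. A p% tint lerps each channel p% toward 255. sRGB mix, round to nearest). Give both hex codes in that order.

#850678, #D185CA

18% shade:
  R: 162 − 29.16 = 132.84 → 133
  G: 7 + 0.18×(0−7) = 7 − 1.26 = 5.74 → 6
  B: 146 + 0.18×(0−146) = 146 − 26.28 = 119.72 → 120
  → #850678
51% tint:
  R: 162 + 47.43 = 209.43 → 209
  G: 7 + 0.51×(255−7) = 7 + 126.48 = 133.48 → 133
  B: 146 + 0.51×(255−146) = 146 + 55.59 = 201.59 → 202
  → #D185CA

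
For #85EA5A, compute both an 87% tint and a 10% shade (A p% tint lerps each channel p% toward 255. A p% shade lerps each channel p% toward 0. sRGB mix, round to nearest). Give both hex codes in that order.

#85EA5A is rgb(133, 234, 90).
87% tint:
  R: 133 + 0.87×(255−133) = 133 + 106.14 = 239.14 → 239
  G: 234 + 0.87×(255−234) = 234 + 18.27 = 252.27 → 252
  B: 90 + 143.55 = 233.55 → 234
  → #EFFCEA
10% shade:
  R: 133 + 0.1×(0−133) = 133 − 13.3 = 119.7 → 120
  G: 234 − 23.4 = 210.6 → 211
  B: 90 + 0.1×(0−90) = 90 − 9 = 81 → 81
  → #78D351

#EFFCEA, #78D351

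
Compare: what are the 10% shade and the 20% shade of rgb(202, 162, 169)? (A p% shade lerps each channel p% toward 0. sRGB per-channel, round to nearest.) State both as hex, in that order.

#b69298, #a28287

10% shade:
  R: 202 + 0.1×(0−202) = 202 − 20.2 = 181.8 → 182
  G: 162 + 0.1×(0−162) = 162 − 16.2 = 145.8 → 146
  B: 169 + 0.1×(0−169) = 169 − 16.9 = 152.1 → 152
  → #b69298
20% shade:
  R: 202 − 40.4 = 161.6 → 162
  G: 162 − 32.4 = 129.6 → 130
  B: 169 − 33.8 = 135.2 → 135
  → #a28287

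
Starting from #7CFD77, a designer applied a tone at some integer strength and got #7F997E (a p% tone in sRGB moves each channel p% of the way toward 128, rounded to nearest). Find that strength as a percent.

#7CFD77 is rgb(124, 253, 119); #7F997E is rgb(127, 153, 126).
On the G channel (widest range): 153 ≈ 253 + (p/100)(128 − 253), so p ≈ 100×(153 − 253)/(128 − 253) = -10000/-125 = 80.00.
p = 80 reproduces all three channels after rounding.

80%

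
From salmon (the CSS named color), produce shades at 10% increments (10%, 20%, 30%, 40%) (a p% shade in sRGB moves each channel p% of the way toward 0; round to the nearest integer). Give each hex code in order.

CSS salmon is rgb(250, 128, 114).
10%: (250 − 25 = 225→225, 128 − 12.8 = 115.2→115, 114 − 11.4 = 102.6→103) → #E17367
20%: (250 − 50 = 200→200, 128 − 25.6 = 102.4→102, 114 − 22.8 = 91.2→91) → #C8665B
30%: (250 − 75 = 175→175, 128 − 38.4 = 89.6→90, 114 − 34.2 = 79.8→80) → #AF5A50
40%: (250 − 100 = 150→150, 128 − 51.2 = 76.8→77, 114 − 45.6 = 68.4→68) → #964D44

#E17367, #C8665B, #AF5A50, #964D44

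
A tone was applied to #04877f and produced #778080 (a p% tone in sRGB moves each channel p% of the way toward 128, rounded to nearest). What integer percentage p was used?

93%

#04877f is rgb(4, 135, 127); #778080 is rgb(119, 128, 128).
On the R channel (widest range): 119 ≈ 4 + (p/100)(128 − 4), so p ≈ 100×(119 − 4)/(128 − 4) = 11500/124 = 92.74.
p = 93 reproduces all three channels after rounding.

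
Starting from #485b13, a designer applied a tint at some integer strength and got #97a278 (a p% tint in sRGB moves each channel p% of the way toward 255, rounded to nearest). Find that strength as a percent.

43%

#485b13 is rgb(72, 91, 19); #97a278 is rgb(151, 162, 120).
On the B channel (widest range): 120 ≈ 19 + (p/100)(255 − 19), so p ≈ 100×(120 − 19)/(255 − 19) = 10100/236 = 42.80.
p = 43 reproduces all three channels after rounding.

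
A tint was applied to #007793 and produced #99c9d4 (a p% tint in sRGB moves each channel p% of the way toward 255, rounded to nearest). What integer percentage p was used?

60%

#007793 is rgb(0, 119, 147); #99c9d4 is rgb(153, 201, 212).
On the R channel (widest range): 153 ≈ 0 + (p/100)(255 − 0), so p ≈ 100×(153 − 0)/(255 − 0) = 15300/255 = 60.00.
p = 60 reproduces all three channels after rounding.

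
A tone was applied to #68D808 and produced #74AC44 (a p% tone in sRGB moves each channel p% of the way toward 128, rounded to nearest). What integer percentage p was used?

#68D808 is rgb(104, 216, 8); #74AC44 is rgb(116, 172, 68).
On the B channel (widest range): 68 ≈ 8 + (p/100)(128 − 8), so p ≈ 100×(68 − 8)/(128 − 8) = 6000/120 = 50.00.
p = 50 reproduces all three channels after rounding.

50%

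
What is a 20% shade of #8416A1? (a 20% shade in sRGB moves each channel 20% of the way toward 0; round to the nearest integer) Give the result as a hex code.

#8416A1 is rgb(132, 22, 161).
Per channel, c → c + 0.2(0 − c):
  R: 132 + 0.2×(0−132) = 132 − 26.4 = 105.6 → 106
  G: 22 + 0.2×(0−22) = 22 − 4.4 = 17.6 → 18
  B: 161 − 32.2 = 128.8 → 129
rgb(106, 18, 129) = #6A1281.

#6A1281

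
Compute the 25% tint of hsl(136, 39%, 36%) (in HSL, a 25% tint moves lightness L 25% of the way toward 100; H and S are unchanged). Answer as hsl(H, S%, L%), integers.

L moves 25% from 36 toward 100: 36 + 16 = 52 → 52.
H and S are unchanged.

hsl(136, 39%, 52%)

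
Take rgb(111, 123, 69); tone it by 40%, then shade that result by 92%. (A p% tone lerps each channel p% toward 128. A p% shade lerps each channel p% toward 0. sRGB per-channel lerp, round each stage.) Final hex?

Per channel, c → c + 0.4(128 − c):
  R: 111 + 0.4×(128−111) = 111 + 6.8 = 117.8 → 118
  G: 123 + 0.4×(128−123) = 123 + 2 = 125 → 125
  B: 69 + 0.4×(128−69) = 69 + 23.6 = 92.6 → 93
After the tone: rgb(118, 125, 93) = #767D5D.
A 92% shade moves each channel 92% toward 0:
  R: 118 + 0.92×(0−118) = 118 − 108.56 = 9.44 → 9
  G: 125 + 0.92×(0−125) = 125 − 115 = 10 → 10
  B: 93 + 0.92×(0−93) = 93 − 85.56 = 7.44 → 7
rgb(9, 10, 7) = #090A07.

#090A07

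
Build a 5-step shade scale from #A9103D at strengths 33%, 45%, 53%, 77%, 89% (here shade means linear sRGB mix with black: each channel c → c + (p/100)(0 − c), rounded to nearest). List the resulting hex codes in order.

#A9103D is rgb(169, 16, 61).
33%: (169 − 55.77 = 113.23→113, 16 − 5.28 = 10.72→11, 61 − 20.13 = 40.87→41) → #710B29
45%: (169 − 76.05 = 92.95→93, 16 − 7.2 = 8.8→9, 61 − 27.45 = 33.55→34) → #5D0922
53%: (169 − 89.57 = 79.43→79, 16 − 8.48 = 7.52→8, 61 − 32.33 = 28.67→29) → #4F081D
77%: (169 − 130.13 = 38.87→39, 16 − 12.32 = 3.68→4, 61 − 46.97 = 14.03→14) → #27040E
89%: (169 − 150.41 = 18.59→19, 16 − 14.24 = 1.76→2, 61 − 54.29 = 6.71→7) → #130207

#710B29, #5D0922, #4F081D, #27040E, #130207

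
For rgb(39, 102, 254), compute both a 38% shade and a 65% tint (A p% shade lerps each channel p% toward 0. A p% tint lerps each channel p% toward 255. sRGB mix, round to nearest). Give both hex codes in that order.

38% shade:
  R: 39 − 14.82 = 24.18 → 24
  G: 102 + 0.38×(0−102) = 102 − 38.76 = 63.24 → 63
  B: 254 + 0.38×(0−254) = 254 − 96.52 = 157.48 → 157
  → #183F9D
65% tint:
  R: 39 + 0.65×(255−39) = 39 + 140.4 = 179.4 → 179
  G: 102 + 0.65×(255−102) = 102 + 99.45 = 201.45 → 201
  B: 254 + 0.65 = 254.65 → 255
  → #B3C9FF

#183F9D, #B3C9FF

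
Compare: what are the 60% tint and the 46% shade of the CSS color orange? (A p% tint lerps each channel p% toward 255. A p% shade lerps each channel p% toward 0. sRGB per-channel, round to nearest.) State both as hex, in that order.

#FFDB99, #8A5900

CSS orange is rgb(255, 165, 0).
60% tint:
  R: 255 + 0.6×(255−255) = 255 + 0 = 255 → 255
  G: 165 + 54 = 219 → 219
  B: 0 + 0.6×(255−0) = 0 + 153 = 153 → 153
  → #FFDB99
46% shade:
  R: 255 + 0.46×(0−255) = 255 − 117.3 = 137.7 → 138
  G: 165 + 0.46×(0−165) = 165 − 75.9 = 89.1 → 89
  B: 0 + 0 = 0 → 0
  → #8A5900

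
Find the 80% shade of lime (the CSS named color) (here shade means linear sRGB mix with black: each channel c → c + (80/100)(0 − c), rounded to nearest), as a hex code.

#003300

CSS lime is rgb(0, 255, 0).
Per channel, c → c + 0.8(0 − c):
  R: 0 + 0.8×(0−0) = 0 + 0 = 0 → 0
  G: 255 − 204 = 51 → 51
  B: 0 + 0.8×(0−0) = 0 + 0 = 0 → 0
rgb(0, 51, 0) = #003300.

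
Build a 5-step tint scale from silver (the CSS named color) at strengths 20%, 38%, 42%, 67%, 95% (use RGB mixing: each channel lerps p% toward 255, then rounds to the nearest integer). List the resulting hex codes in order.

CSS silver is rgb(192, 192, 192).
20%: (192 + 12.6 = 204.6→205, 192 + 12.6 = 204.6→205, 192 + 12.6 = 204.6→205) → #CDCDCD
38%: (192 + 23.94 = 215.94→216, 192 + 23.94 = 215.94→216, 192 + 23.94 = 215.94→216) → #D8D8D8
42%: (192 + 26.46 = 218.46→218, 192 + 26.46 = 218.46→218, 192 + 26.46 = 218.46→218) → #DADADA
67%: (192 + 42.21 = 234.21→234, 192 + 42.21 = 234.21→234, 192 + 42.21 = 234.21→234) → #EAEAEA
95%: (192 + 59.85 = 251.85→252, 192 + 59.85 = 251.85→252, 192 + 59.85 = 251.85→252) → #FCFCFC

#CDCDCD, #D8D8D8, #DADADA, #EAEAEA, #FCFCFC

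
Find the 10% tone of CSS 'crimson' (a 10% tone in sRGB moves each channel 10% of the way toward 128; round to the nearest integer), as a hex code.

CSS crimson is rgb(220, 20, 60).
A 10% tone moves each channel 10% toward 128:
  R: 220 + 0.1×(128−220) = 220 − 9.2 = 210.8 → 211
  G: 20 + 10.8 = 30.8 → 31
  B: 60 + 6.8 = 66.8 → 67
rgb(211, 31, 67) = #d31f43.

#d31f43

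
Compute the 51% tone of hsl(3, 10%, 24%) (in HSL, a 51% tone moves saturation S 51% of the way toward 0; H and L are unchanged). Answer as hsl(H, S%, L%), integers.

S moves 51% from 10 toward 0: 10 − 5.1 = 4.9 → 5.
H and L are unchanged.

hsl(3, 5%, 24%)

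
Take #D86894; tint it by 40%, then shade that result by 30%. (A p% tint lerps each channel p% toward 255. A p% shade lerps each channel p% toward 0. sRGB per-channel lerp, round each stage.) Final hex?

#D86894 is rgb(216, 104, 148).
Per channel, c → c + 0.4(255 − c):
  R: 216 + 15.6 = 231.6 → 232
  G: 104 + 0.4×(255−104) = 104 + 60.4 = 164.4 → 164
  B: 148 + 0.4×(255−148) = 148 + 42.8 = 190.8 → 191
After the tint: rgb(232, 164, 191) = #E8A4BF.
A 30% shade moves each channel 30% toward 0:
  R: 232 + 0.3×(0−232) = 232 − 69.6 = 162.4 → 162
  G: 164 − 49.2 = 114.8 → 115
  B: 191 − 57.3 = 133.7 → 134
rgb(162, 115, 134) = #A27386.

#A27386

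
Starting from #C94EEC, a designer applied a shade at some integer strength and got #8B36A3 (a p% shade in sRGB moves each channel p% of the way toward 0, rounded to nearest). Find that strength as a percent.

31%

#C94EEC is rgb(201, 78, 236); #8B36A3 is rgb(139, 54, 163).
On the B channel (widest range): 163 ≈ 236 + (p/100)(0 − 236), so p ≈ 100×(163 − 236)/(0 − 236) = -7300/-236 = 30.93.
p = 31 reproduces all three channels after rounding.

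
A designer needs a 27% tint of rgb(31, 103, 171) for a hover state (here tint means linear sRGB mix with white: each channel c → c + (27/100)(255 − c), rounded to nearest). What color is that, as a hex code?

#5B90C2

Per channel, c → c + 0.27(255 − c):
  R: 31 + 60.48 = 91.48 → 91
  G: 103 + 0.27×(255−103) = 103 + 41.04 = 144.04 → 144
  B: 171 + 22.68 = 193.68 → 194
rgb(91, 144, 194) = #5B90C2.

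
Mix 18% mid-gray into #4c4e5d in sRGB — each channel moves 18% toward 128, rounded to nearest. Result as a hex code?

#555763

#4c4e5d is rgb(76, 78, 93).
Per channel, c → c + 0.18(128 − c):
  R: 76 + 0.18×(128−76) = 76 + 9.36 = 85.36 → 85
  G: 78 + 0.18×(128−78) = 78 + 9 = 87 → 87
  B: 93 + 6.3 = 99.3 → 99
rgb(85, 87, 99) = #555763.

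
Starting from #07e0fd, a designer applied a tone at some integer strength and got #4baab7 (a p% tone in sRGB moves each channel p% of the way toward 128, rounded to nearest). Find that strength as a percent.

56%

#07e0fd is rgb(7, 224, 253); #4baab7 is rgb(75, 170, 183).
On the B channel (widest range): 183 ≈ 253 + (p/100)(128 − 253), so p ≈ 100×(183 − 253)/(128 − 253) = -7000/-125 = 56.00.
p = 56 reproduces all three channels after rounding.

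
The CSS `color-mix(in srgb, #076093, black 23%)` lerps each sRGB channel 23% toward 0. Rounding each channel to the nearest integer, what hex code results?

#076093 is rgb(7, 96, 147).
Per channel, c → c + 0.23(0 − c):
  R: 7 + 0.23×(0−7) = 7 − 1.61 = 5.39 → 5
  G: 96 + 0.23×(0−96) = 96 − 22.08 = 73.92 → 74
  B: 147 − 33.81 = 113.19 → 113
rgb(5, 74, 113) = #054a71.

#054a71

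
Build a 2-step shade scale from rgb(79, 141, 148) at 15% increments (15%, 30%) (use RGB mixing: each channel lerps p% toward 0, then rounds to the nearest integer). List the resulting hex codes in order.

#43787E, #376368

15%: (79 − 11.85 = 67.15→67, 141 − 21.15 = 119.85→120, 148 − 22.2 = 125.8→126) → #43787E
30%: (79 − 23.7 = 55.3→55, 141 − 42.3 = 98.7→99, 148 − 44.4 = 103.6→104) → #376368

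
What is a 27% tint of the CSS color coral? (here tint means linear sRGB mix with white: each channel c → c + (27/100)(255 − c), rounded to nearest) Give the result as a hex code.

CSS coral is rgb(255, 127, 80).
Per channel, c → c + 0.27(255 − c):
  R: 255 + 0 = 255 → 255
  G: 127 + 0.27×(255−127) = 127 + 34.56 = 161.56 → 162
  B: 80 + 0.27×(255−80) = 80 + 47.25 = 127.25 → 127
rgb(255, 162, 127) = #FFA27F.

#FFA27F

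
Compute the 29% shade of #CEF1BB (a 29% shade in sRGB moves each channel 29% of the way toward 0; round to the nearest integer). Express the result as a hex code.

#92AB85

#CEF1BB is rgb(206, 241, 187).
Lerp each channel 29% toward 0:
  R: 206 − 59.74 = 146.26 → 146
  G: 241 − 69.89 = 171.11 → 171
  B: 187 − 54.23 = 132.77 → 133
rgb(146, 171, 133) = #92AB85.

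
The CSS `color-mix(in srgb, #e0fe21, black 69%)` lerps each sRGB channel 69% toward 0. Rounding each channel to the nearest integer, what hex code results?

#454f0a

#e0fe21 is rgb(224, 254, 33).
Per channel, c → c + 0.69(0 − c):
  R: 224 + 0.69×(0−224) = 224 − 154.56 = 69.44 → 69
  G: 254 − 175.26 = 78.74 → 79
  B: 33 − 22.77 = 10.23 → 10
rgb(69, 79, 10) = #454f0a.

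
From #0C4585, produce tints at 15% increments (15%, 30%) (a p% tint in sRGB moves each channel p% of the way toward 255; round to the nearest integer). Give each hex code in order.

#306197, #557DAA

#0C4585 is rgb(12, 69, 133).
15%: (12 + 36.45 = 48.45→48, 69 + 27.9 = 96.9→97, 133 + 18.3 = 151.3→151) → #306197
30%: (12 + 72.9 = 84.9→85, 69 + 55.8 = 124.8→125, 133 + 36.6 = 169.6→170) → #557DAA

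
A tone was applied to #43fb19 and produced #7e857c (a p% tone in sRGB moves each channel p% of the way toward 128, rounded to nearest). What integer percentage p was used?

#43fb19 is rgb(67, 251, 25); #7e857c is rgb(126, 133, 124).
On the G channel (widest range): 133 ≈ 251 + (p/100)(128 − 251), so p ≈ 100×(133 − 251)/(128 − 251) = -11800/-123 = 95.93.
p = 96 reproduces all three channels after rounding.

96%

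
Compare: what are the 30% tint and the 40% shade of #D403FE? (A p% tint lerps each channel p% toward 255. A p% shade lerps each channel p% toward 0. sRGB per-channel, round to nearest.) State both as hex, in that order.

#D403FE is rgb(212, 3, 254).
30% tint:
  R: 212 + 0.3×(255−212) = 212 + 12.9 = 224.9 → 225
  G: 3 + 75.6 = 78.6 → 79
  B: 254 + 0.3×(255−254) = 254 + 0.3 = 254.3 → 254
  → #E14FFE
40% shade:
  R: 212 + 0.4×(0−212) = 212 − 84.8 = 127.2 → 127
  G: 3 + 0.4×(0−3) = 3 − 1.2 = 1.8 → 2
  B: 254 + 0.4×(0−254) = 254 − 101.6 = 152.4 → 152
  → #7F0298

#E14FFE, #7F0298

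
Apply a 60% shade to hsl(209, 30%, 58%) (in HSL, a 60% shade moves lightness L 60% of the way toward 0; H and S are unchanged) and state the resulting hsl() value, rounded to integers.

L moves 60% from 58 toward 0: 58 − 34.8 = 23.2 → 23.
H and S are unchanged.

hsl(209, 30%, 23%)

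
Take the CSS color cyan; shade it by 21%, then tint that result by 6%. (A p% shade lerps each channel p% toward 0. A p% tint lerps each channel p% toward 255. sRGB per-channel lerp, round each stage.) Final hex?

#0FCCCC

CSS cyan is rgb(0, 255, 255).
A 21% shade moves each channel 21% toward 0:
  R: 0 + 0.21×(0−0) = 0 + 0 = 0 → 0
  G: 255 + 0.21×(0−255) = 255 − 53.55 = 201.45 → 201
  B: 255 − 53.55 = 201.45 → 201
After the shade: rgb(0, 201, 201) = #00C9C9.
Lerp each channel 6% toward 255:
  R: 0 + 15.3 = 15.3 → 15
  G: 201 + 0.06×(255−201) = 201 + 3.24 = 204.24 → 204
  B: 201 + 3.24 = 204.24 → 204
rgb(15, 204, 204) = #0FCCCC.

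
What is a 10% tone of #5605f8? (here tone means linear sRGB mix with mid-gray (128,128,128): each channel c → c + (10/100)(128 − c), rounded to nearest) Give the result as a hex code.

#5605f8 is rgb(86, 5, 248).
Lerp each channel 10% toward 128:
  R: 86 + 0.1×(128−86) = 86 + 4.2 = 90.2 → 90
  G: 5 + 12.3 = 17.3 → 17
  B: 248 − 12 = 236 → 236
rgb(90, 17, 236) = #5a11ec.

#5a11ec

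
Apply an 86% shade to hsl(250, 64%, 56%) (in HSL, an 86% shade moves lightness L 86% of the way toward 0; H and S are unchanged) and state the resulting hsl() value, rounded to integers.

hsl(250, 64%, 8%)

L moves 86% from 56 toward 0: 56 − 48.16 = 7.84 → 8.
H and S are unchanged.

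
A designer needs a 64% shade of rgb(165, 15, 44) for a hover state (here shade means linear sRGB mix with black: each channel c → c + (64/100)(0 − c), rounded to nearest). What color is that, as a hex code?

#3B0510

A 64% shade moves each channel 64% toward 0:
  R: 165 + 0.64×(0−165) = 165 − 105.6 = 59.4 → 59
  G: 15 − 9.6 = 5.4 → 5
  B: 44 + 0.64×(0−44) = 44 − 28.16 = 15.84 → 16
rgb(59, 5, 16) = #3B0510.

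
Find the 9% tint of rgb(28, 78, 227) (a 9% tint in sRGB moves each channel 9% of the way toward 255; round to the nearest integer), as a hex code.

#305ee6

A 9% tint moves each channel 9% toward 255:
  R: 28 + 0.09×(255−28) = 28 + 20.43 = 48.43 → 48
  G: 78 + 15.93 = 93.93 → 94
  B: 227 + 0.09×(255−227) = 227 + 2.52 = 229.52 → 230
rgb(48, 94, 230) = #305ee6.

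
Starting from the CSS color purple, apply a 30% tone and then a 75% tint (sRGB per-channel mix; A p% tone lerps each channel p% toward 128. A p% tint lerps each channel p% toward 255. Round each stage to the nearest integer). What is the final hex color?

#DFC9DF

CSS purple is rgb(128, 0, 128).
Lerp each channel 30% toward 128:
  R: 128 + 0.3×(128−128) = 128 + 0 = 128 → 128
  G: 0 + 0.3×(128−0) = 0 + 38.4 = 38.4 → 38
  B: 128 + 0 = 128 → 128
After the tone: rgb(128, 38, 128) = #802680.
Per channel, c → c + 0.75(255 − c):
  R: 128 + 95.25 = 223.25 → 223
  G: 38 + 0.75×(255−38) = 38 + 162.75 = 200.75 → 201
  B: 128 + 0.75×(255−128) = 128 + 95.25 = 223.25 → 223
rgb(223, 201, 223) = #DFC9DF.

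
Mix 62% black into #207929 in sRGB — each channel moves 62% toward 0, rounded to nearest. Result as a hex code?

#0c2e10

#207929 is rgb(32, 121, 41).
Lerp each channel 62% toward 0:
  R: 32 + 0.62×(0−32) = 32 − 19.84 = 12.16 → 12
  G: 121 + 0.62×(0−121) = 121 − 75.02 = 45.98 → 46
  B: 41 + 0.62×(0−41) = 41 − 25.42 = 15.58 → 16
rgb(12, 46, 16) = #0c2e10.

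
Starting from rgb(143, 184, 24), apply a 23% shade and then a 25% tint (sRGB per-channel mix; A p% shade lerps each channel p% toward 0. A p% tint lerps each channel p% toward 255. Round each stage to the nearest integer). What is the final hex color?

#92AA4D

Lerp each channel 23% toward 0:
  R: 143 + 0.23×(0−143) = 143 − 32.89 = 110.11 → 110
  G: 184 + 0.23×(0−184) = 184 − 42.32 = 141.68 → 142
  B: 24 − 5.52 = 18.48 → 18
After the shade: rgb(110, 142, 18) = #6E8E12.
Per channel, c → c + 0.25(255 − c):
  R: 110 + 0.25×(255−110) = 110 + 36.25 = 146.25 → 146
  G: 142 + 28.25 = 170.25 → 170
  B: 18 + 59.25 = 77.25 → 77
rgb(146, 170, 77) = #92AA4D.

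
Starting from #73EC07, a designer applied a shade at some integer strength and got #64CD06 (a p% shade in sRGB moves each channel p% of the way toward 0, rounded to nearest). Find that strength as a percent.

#73EC07 is rgb(115, 236, 7); #64CD06 is rgb(100, 205, 6).
On the G channel (widest range): 205 ≈ 236 + (p/100)(0 − 236), so p ≈ 100×(205 − 236)/(0 − 236) = -3100/-236 = 13.14.
p = 13 reproduces all three channels after rounding.

13%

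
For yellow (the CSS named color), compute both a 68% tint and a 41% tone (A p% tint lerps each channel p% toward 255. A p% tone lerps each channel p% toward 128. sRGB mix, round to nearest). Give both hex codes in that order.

CSS yellow is rgb(255, 255, 0).
68% tint:
  R: 255 + 0 = 255 → 255
  G: 255 + 0.68×(255−255) = 255 + 0 = 255 → 255
  B: 0 + 0.68×(255−0) = 0 + 173.4 = 173.4 → 173
  → #FFFFAD
41% tone:
  R: 255 + 0.41×(128−255) = 255 − 52.07 = 202.93 → 203
  G: 255 + 0.41×(128−255) = 255 − 52.07 = 202.93 → 203
  B: 0 + 0.41×(128−0) = 0 + 52.48 = 52.48 → 52
  → #CBCB34

#FFFFAD, #CBCB34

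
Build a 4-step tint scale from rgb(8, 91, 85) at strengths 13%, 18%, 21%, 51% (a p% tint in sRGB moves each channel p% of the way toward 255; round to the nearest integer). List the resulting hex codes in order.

13%: (8 + 32.11 = 40.11→40, 91 + 21.32 = 112.32→112, 85 + 22.1 = 107.1→107) → #28706b
18%: (8 + 44.46 = 52.46→52, 91 + 29.52 = 120.52→121, 85 + 30.6 = 115.6→116) → #347974
21%: (8 + 51.87 = 59.87→60, 91 + 34.44 = 125.44→125, 85 + 35.7 = 120.7→121) → #3c7d79
51%: (8 + 125.97 = 133.97→134, 91 + 83.64 = 174.64→175, 85 + 86.7 = 171.7→172) → #86afac

#28706b, #347974, #3c7d79, #86afac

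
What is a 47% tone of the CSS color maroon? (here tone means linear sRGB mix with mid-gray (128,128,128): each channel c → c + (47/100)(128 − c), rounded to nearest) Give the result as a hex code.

#803C3C

CSS maroon is rgb(128, 0, 0).
Lerp each channel 47% toward 128:
  R: 128 + 0 = 128 → 128
  G: 0 + 0.47×(128−0) = 0 + 60.16 = 60.16 → 60
  B: 0 + 60.16 = 60.16 → 60
rgb(128, 60, 60) = #803C3C.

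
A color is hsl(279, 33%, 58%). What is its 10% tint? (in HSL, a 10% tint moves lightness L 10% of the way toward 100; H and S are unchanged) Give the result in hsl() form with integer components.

hsl(279, 33%, 62%)

L moves 10% from 58 toward 100: 58 + 4.2 = 62.2 → 62.
H and S are unchanged.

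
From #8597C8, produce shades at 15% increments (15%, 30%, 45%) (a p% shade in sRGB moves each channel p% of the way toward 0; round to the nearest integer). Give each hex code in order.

#8597C8 is rgb(133, 151, 200).
15%: (133 − 19.95 = 113.05→113, 151 − 22.65 = 128.35→128, 200 − 30 = 170→170) → #7180AA
30%: (133 − 39.9 = 93.1→93, 151 − 45.3 = 105.7→106, 200 − 60 = 140→140) → #5D6A8C
45%: (133 − 59.85 = 73.15→73, 151 − 67.95 = 83.05→83, 200 − 90 = 110→110) → #49536E

#7180AA, #5D6A8C, #49536E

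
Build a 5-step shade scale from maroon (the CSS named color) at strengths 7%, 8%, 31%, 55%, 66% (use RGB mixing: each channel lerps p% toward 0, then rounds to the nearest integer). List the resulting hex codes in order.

CSS maroon is rgb(128, 0, 0).
7%: (128 − 8.96 = 119.04→119, 0→0, 0→0) → #770000
8%: (128 − 10.24 = 117.76→118, 0→0, 0→0) → #760000
31%: (128 − 39.68 = 88.32→88, 0→0, 0→0) → #580000
55%: (128 − 70.4 = 57.6→58, 0→0, 0→0) → #3a0000
66%: (128 − 84.48 = 43.52→44, 0→0, 0→0) → #2c0000

#770000, #760000, #580000, #3a0000, #2c0000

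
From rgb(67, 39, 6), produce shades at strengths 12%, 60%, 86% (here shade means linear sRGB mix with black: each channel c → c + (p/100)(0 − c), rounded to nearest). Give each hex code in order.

#3b2205, #1b1002, #090501

12%: (67 − 8.04 = 58.96→59, 39 − 4.68 = 34.32→34, 6 − 0.72 = 5.28→5) → #3b2205
60%: (67 − 40.2 = 26.8→27, 39 − 23.4 = 15.6→16, 6 − 3.6 = 2.4→2) → #1b1002
86%: (67 − 57.62 = 9.38→9, 39 − 33.54 = 5.46→5, 6 − 5.16 = 0.84→1) → #090501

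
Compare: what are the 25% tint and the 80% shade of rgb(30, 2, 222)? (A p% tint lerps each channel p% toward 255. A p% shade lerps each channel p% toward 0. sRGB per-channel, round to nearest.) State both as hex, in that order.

#5641E6, #06002C

25% tint:
  R: 30 + 56.25 = 86.25 → 86
  G: 2 + 63.25 = 65.25 → 65
  B: 222 + 0.25×(255−222) = 222 + 8.25 = 230.25 → 230
  → #5641E6
80% shade:
  R: 30 − 24 = 6 → 6
  G: 2 − 1.6 = 0.4 → 0
  B: 222 − 177.6 = 44.4 → 44
  → #06002C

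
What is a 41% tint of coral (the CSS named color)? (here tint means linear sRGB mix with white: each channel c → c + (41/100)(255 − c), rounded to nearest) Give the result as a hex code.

CSS coral is rgb(255, 127, 80).
Per channel, c → c + 0.41(255 − c):
  R: 255 + 0.41×(255−255) = 255 + 0 = 255 → 255
  G: 127 + 52.48 = 179.48 → 179
  B: 80 + 71.75 = 151.75 → 152
rgb(255, 179, 152) = #FFB398.

#FFB398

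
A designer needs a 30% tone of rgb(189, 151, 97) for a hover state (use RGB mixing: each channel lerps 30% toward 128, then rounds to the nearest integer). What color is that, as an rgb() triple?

rgb(171, 144, 106)

Lerp each channel 30% toward 128:
  R: 189 + 0.3×(128−189) = 189 − 18.3 = 170.7 → 171
  G: 151 + 0.3×(128−151) = 151 − 6.9 = 144.1 → 144
  B: 97 + 0.3×(128−97) = 97 + 9.3 = 106.3 → 106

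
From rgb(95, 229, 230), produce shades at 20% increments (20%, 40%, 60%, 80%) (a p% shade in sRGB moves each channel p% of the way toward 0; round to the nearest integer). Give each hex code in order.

20%: (95 − 19 = 76→76, 229 − 45.8 = 183.2→183, 230 − 46 = 184→184) → #4CB7B8
40%: (95 − 38 = 57→57, 229 − 91.6 = 137.4→137, 230 − 92 = 138→138) → #39898A
60%: (95 − 57 = 38→38, 229 − 137.4 = 91.6→92, 230 − 138 = 92→92) → #265C5C
80%: (95 − 76 = 19→19, 229 − 183.2 = 45.8→46, 230 − 184 = 46→46) → #132E2E

#4CB7B8, #39898A, #265C5C, #132E2E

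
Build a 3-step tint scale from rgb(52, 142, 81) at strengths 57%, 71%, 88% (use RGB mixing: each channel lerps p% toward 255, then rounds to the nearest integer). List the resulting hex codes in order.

#a8ceb4, #c4decd, #e7f1ea

57%: (52 + 115.71 = 167.71→168, 142 + 64.41 = 206.41→206, 81 + 99.18 = 180.18→180) → #a8ceb4
71%: (52 + 144.13 = 196.13→196, 142 + 80.23 = 222.23→222, 81 + 123.54 = 204.54→205) → #c4decd
88%: (52 + 178.64 = 230.64→231, 142 + 99.44 = 241.44→241, 81 + 153.12 = 234.12→234) → #e7f1ea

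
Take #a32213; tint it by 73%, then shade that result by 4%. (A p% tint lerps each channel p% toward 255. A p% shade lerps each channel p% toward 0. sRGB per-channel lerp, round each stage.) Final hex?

#ddbbb7

#a32213 is rgb(163, 34, 19).
Lerp each channel 73% toward 255:
  R: 163 + 0.73×(255−163) = 163 + 67.16 = 230.16 → 230
  G: 34 + 161.33 = 195.33 → 195
  B: 19 + 172.28 = 191.28 → 191
After the tint: rgb(230, 195, 191) = #e6c3bf.
Lerp each channel 4% toward 0:
  R: 230 − 9.2 = 220.8 → 221
  G: 195 − 7.8 = 187.2 → 187
  B: 191 + 0.04×(0−191) = 191 − 7.64 = 183.36 → 183
rgb(221, 187, 183) = #ddbbb7.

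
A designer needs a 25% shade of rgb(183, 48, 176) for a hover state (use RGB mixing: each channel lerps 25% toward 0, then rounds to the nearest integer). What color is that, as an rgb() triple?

rgb(137, 36, 132)

A 25% shade moves each channel 25% toward 0:
  R: 183 + 0.25×(0−183) = 183 − 45.75 = 137.25 → 137
  G: 48 − 12 = 36 → 36
  B: 176 + 0.25×(0−176) = 176 − 44 = 132 → 132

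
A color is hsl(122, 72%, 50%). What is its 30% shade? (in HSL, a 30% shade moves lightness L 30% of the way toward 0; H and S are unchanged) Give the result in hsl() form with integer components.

L moves 30% from 50 toward 0: 50 − 15 = 35 → 35.
H and S are unchanged.

hsl(122, 72%, 35%)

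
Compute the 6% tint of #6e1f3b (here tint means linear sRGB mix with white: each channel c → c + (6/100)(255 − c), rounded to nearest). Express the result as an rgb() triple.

#6e1f3b is rgb(110, 31, 59).
A 6% tint moves each channel 6% toward 255:
  R: 110 + 0.06×(255−110) = 110 + 8.7 = 118.7 → 119
  G: 31 + 0.06×(255−31) = 31 + 13.44 = 44.44 → 44
  B: 59 + 11.76 = 70.76 → 71

rgb(119, 44, 71)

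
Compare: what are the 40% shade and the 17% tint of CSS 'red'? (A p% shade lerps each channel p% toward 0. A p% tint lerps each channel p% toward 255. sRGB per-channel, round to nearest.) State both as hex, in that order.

#990000, #ff2b2b

CSS red is rgb(255, 0, 0).
40% shade:
  R: 255 − 102 = 153 → 153
  G: 0 + 0 = 0 → 0
  B: 0 + 0 = 0 → 0
  → #990000
17% tint:
  R: 255 + 0.17×(255−255) = 255 + 0 = 255 → 255
  G: 0 + 43.35 = 43.35 → 43
  B: 0 + 0.17×(255−0) = 0 + 43.35 = 43.35 → 43
  → #ff2b2b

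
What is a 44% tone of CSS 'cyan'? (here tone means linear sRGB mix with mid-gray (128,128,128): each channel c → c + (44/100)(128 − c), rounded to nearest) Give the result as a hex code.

CSS cyan is rgb(0, 255, 255).
Lerp each channel 44% toward 128:
  R: 0 + 0.44×(128−0) = 0 + 56.32 = 56.32 → 56
  G: 255 + 0.44×(128−255) = 255 − 55.88 = 199.12 → 199
  B: 255 + 0.44×(128−255) = 255 − 55.88 = 199.12 → 199
rgb(56, 199, 199) = #38C7C7.

#38C7C7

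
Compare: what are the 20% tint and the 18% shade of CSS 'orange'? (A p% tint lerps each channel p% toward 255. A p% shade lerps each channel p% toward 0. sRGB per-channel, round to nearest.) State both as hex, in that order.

CSS orange is rgb(255, 165, 0).
20% tint:
  R: 255 + 0.2×(255−255) = 255 + 0 = 255 → 255
  G: 165 + 0.2×(255−165) = 165 + 18 = 183 → 183
  B: 0 + 0.2×(255−0) = 0 + 51 = 51 → 51
  → #FFB733
18% shade:
  R: 255 + 0.18×(0−255) = 255 − 45.9 = 209.1 → 209
  G: 165 − 29.7 = 135.3 → 135
  B: 0 + 0 = 0 → 0
  → #D18700

#FFB733, #D18700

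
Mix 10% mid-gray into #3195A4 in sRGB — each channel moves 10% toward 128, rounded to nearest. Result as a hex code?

#3993A0

#3195A4 is rgb(49, 149, 164).
Lerp each channel 10% toward 128:
  R: 49 + 7.9 = 56.9 → 57
  G: 149 + 0.1×(128−149) = 149 − 2.1 = 146.9 → 147
  B: 164 + 0.1×(128−164) = 164 − 3.6 = 160.4 → 160
rgb(57, 147, 160) = #3993A0.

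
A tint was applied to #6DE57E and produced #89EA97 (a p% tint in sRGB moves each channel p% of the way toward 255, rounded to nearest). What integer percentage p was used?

19%

#6DE57E is rgb(109, 229, 126); #89EA97 is rgb(137, 234, 151).
On the R channel (widest range): 137 ≈ 109 + (p/100)(255 − 109), so p ≈ 100×(137 − 109)/(255 − 109) = 2800/146 = 19.18.
p = 19 reproduces all three channels after rounding.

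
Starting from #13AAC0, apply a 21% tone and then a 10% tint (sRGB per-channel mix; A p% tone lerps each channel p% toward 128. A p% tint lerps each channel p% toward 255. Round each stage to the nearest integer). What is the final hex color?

#3FAABB

#13AAC0 is rgb(19, 170, 192).
Lerp each channel 21% toward 128:
  R: 19 + 22.89 = 41.89 → 42
  G: 170 + 0.21×(128−170) = 170 − 8.82 = 161.18 → 161
  B: 192 + 0.21×(128−192) = 192 − 13.44 = 178.56 → 179
After the tone: rgb(42, 161, 179) = #2AA1B3.
A 10% tint moves each channel 10% toward 255:
  R: 42 + 21.3 = 63.3 → 63
  G: 161 + 0.1×(255−161) = 161 + 9.4 = 170.4 → 170
  B: 179 + 0.1×(255−179) = 179 + 7.6 = 186.6 → 187
rgb(63, 170, 187) = #3FAABB.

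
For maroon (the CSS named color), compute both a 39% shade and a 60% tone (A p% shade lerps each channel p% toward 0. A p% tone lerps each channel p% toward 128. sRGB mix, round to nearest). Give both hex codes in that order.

#4E0000, #804D4D

CSS maroon is rgb(128, 0, 0).
39% shade:
  R: 128 + 0.39×(0−128) = 128 − 49.92 = 78.08 → 78
  G: 0 + 0 = 0 → 0
  B: 0 + 0 = 0 → 0
  → #4E0000
60% tone:
  R: 128 + 0.6×(128−128) = 128 + 0 = 128 → 128
  G: 0 + 76.8 = 76.8 → 77
  B: 0 + 0.6×(128−0) = 0 + 76.8 = 76.8 → 77
  → #804D4D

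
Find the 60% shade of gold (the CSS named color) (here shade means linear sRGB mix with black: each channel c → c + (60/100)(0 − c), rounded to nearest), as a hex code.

CSS gold is rgb(255, 215, 0).
Lerp each channel 60% toward 0:
  R: 255 + 0.6×(0−255) = 255 − 153 = 102 → 102
  G: 215 + 0.6×(0−215) = 215 − 129 = 86 → 86
  B: 0 + 0.6×(0−0) = 0 + 0 = 0 → 0
rgb(102, 86, 0) = #665600.

#665600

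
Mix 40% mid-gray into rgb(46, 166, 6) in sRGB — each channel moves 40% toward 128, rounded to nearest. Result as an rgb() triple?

rgb(79, 151, 55)

A 40% tone moves each channel 40% toward 128:
  R: 46 + 32.8 = 78.8 → 79
  G: 166 − 15.2 = 150.8 → 151
  B: 6 + 48.8 = 54.8 → 55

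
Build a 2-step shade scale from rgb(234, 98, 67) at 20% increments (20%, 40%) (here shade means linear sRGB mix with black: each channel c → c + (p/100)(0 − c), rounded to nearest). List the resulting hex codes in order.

#bb4e36, #8c3b28

20%: (234 − 46.8 = 187.2→187, 98 − 19.6 = 78.4→78, 67 − 13.4 = 53.6→54) → #bb4e36
40%: (234 − 93.6 = 140.4→140, 98 − 39.2 = 58.8→59, 67 − 26.8 = 40.2→40) → #8c3b28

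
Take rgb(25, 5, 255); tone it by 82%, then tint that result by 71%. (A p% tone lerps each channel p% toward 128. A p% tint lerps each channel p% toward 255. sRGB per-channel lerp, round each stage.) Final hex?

#d5d4e1

An 82% tone moves each channel 82% toward 128:
  R: 25 + 0.82×(128−25) = 25 + 84.46 = 109.46 → 109
  G: 5 + 0.82×(128−5) = 5 + 100.86 = 105.86 → 106
  B: 255 + 0.82×(128−255) = 255 − 104.14 = 150.86 → 151
After the tone: rgb(109, 106, 151) = #6d6a97.
Per channel, c → c + 0.71(255 − c):
  R: 109 + 0.71×(255−109) = 109 + 103.66 = 212.66 → 213
  G: 106 + 105.79 = 211.79 → 212
  B: 151 + 73.84 = 224.84 → 225
rgb(213, 212, 225) = #d5d4e1.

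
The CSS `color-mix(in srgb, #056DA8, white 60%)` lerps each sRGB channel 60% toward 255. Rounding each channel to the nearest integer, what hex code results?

#056DA8 is rgb(5, 109, 168).
A 60% tint moves each channel 60% toward 255:
  R: 5 + 0.6×(255−5) = 5 + 150 = 155 → 155
  G: 109 + 0.6×(255−109) = 109 + 87.6 = 196.6 → 197
  B: 168 + 0.6×(255−168) = 168 + 52.2 = 220.2 → 220
rgb(155, 197, 220) = #9BC5DC.

#9BC5DC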